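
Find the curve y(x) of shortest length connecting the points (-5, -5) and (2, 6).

Arc-length functional: J[y] = ∫ sqrt(1 + (y')^2) dx.
Lagrangian L = sqrt(1 + (y')^2) has no explicit y dependence, so ∂L/∂y = 0 and the Euler-Lagrange equation gives
    d/dx( y' / sqrt(1 + (y')^2) ) = 0  ⇒  y' / sqrt(1 + (y')^2) = const.
Hence y' is constant, so y(x) is affine.
Fitting the endpoints (-5, -5) and (2, 6):
    slope m = (6 − (-5)) / (2 − (-5)) = 11/7,
    intercept c = (-5) − m·(-5) = 20/7.
Extremal: y(x) = (11/7) x + 20/7.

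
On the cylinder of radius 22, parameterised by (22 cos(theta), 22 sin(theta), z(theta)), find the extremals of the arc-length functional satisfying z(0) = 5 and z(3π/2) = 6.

Parameterise the cylinder of radius R = 22 as
    r(θ) = (22 cos θ, 22 sin θ, z(θ)).
The arc-length element is
    ds = sqrt(484 + (dz/dθ)^2) dθ,
so the Lagrangian is L = sqrt(484 + z'^2).
L depends on z' only, not on z or θ, so ∂L/∂z = 0 and
    ∂L/∂z' = z' / sqrt(484 + z'^2).
The Euler-Lagrange equation gives
    d/dθ( z' / sqrt(484 + z'^2) ) = 0,
so z' is constant. Integrating once:
    z(θ) = a θ + b,
a helix on the cylinder (a straight line when the cylinder is unrolled). The constants a, b are determined by the endpoint conditions.
With endpoint conditions z(0) = 5 and z(3π/2) = 6: from z(0) = b we get b = 5, and a·3π/2 + 5 = 6 gives a = 2/(3π), so
    z(θ) = (2/(3π)) θ + 5.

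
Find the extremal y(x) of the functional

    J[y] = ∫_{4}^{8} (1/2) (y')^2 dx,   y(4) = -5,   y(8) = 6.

The Lagrangian is L = (1/2) (y')^2.
Compute ∂L/∂y = 0, ∂L/∂y' = y'.
The Euler-Lagrange equation d/dx(∂L/∂y') − ∂L/∂y = 0 reduces to
    y'' = 0.
Its general solution is
    y(x) = A x + B,
with A, B fixed by the endpoint conditions.
Applying the endpoint conditions y(4) = -5 and y(8) = 6: solve A·4 + B = -5 and A·8 + B = 6. Subtracting gives A(8 − 4) = 6 − -5, so A = 11/4, and B = -5 − A·4 = -16. Therefore
    y(x) = (11/4) x - 16.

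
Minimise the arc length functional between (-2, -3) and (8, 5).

Arc-length functional: J[y] = ∫ sqrt(1 + (y')^2) dx.
Lagrangian L = sqrt(1 + (y')^2) has no explicit y dependence, so ∂L/∂y = 0 and the Euler-Lagrange equation gives
    d/dx( y' / sqrt(1 + (y')^2) ) = 0  ⇒  y' / sqrt(1 + (y')^2) = const.
Hence y' is constant, so y(x) is affine.
Fitting the endpoints (-2, -3) and (8, 5):
    slope m = (5 − (-3)) / (8 − (-2)) = 4/5,
    intercept c = (-3) − m·(-2) = -7/5.
Extremal: y(x) = (4/5) x - 7/5.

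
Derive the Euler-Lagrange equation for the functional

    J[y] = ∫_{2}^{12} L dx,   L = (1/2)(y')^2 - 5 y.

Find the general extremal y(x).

The Lagrangian is L = (1/2)(y')^2 - 5 y.
∂L/∂y = -5.
∂L/∂y' = y'.
The Euler-Lagrange equation d/dx(∂L/∂y') − ∂L/∂y = 0 becomes:
    y'' + 5 = 0
General solution: y(x) = -(5/2) x^2 + A x + B, where A and B are arbitrary constants fixed by the endpoint conditions.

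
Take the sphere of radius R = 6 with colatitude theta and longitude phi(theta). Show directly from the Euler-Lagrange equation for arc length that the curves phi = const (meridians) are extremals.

On the sphere of radius R = 6 with spherical coordinates (θ, φ), the induced metric is
    ds^2 = 36(dθ^2 + sin^2(θ) dφ^2).
Using θ as the parameter, the arc-length functional becomes
    J[φ] = ∫ 6 sqrt(1 + sin^2(θ) (dφ/dθ)^2) dθ.
So L = 6 sqrt(1 + sin^2(θ) φ'^2). Compute
    ∂L/∂φ = 0  (L has no explicit φ dependence),
    ∂L/∂φ' = 6 sin^2(θ) φ' / sqrt(1 + sin^2(θ) φ'^2).
For the candidate φ(θ) = c (constant), φ' = 0, so ∂L/∂φ' evaluated along the candidate vanishes, and ∂L/∂φ is identically zero. Hence
    d/dθ(∂L/∂φ') − ∂L/∂φ = 0
is satisfied. Therefore meridians φ = const are extremals of arc length — they are geodesics on the sphere.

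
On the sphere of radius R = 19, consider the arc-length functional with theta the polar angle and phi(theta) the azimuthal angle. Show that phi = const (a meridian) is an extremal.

On the sphere of radius R = 19 with spherical coordinates (θ, φ), the induced metric is
    ds^2 = 361(dθ^2 + sin^2(θ) dφ^2).
Using θ as the parameter, the arc-length functional becomes
    J[φ] = ∫ 19 sqrt(1 + sin^2(θ) (dφ/dθ)^2) dθ.
So L = 19 sqrt(1 + sin^2(θ) φ'^2). Compute
    ∂L/∂φ = 0  (L has no explicit φ dependence),
    ∂L/∂φ' = 19 sin^2(θ) φ' / sqrt(1 + sin^2(θ) φ'^2).
For the candidate φ(θ) = c (constant), φ' = 0, so ∂L/∂φ' evaluated along the candidate vanishes, and ∂L/∂φ is identically zero. Hence
    d/dθ(∂L/∂φ') − ∂L/∂φ = 0
is satisfied. Therefore meridians φ = const are extremals of arc length — they are geodesics on the sphere.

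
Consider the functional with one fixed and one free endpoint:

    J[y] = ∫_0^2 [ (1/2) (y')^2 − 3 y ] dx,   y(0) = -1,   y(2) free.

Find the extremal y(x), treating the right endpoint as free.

The Lagrangian L = (1/2) (y')^2 − 3 y gives
    ∂L/∂y = −3,   ∂L/∂y' = y'.
Euler-Lagrange: d/dx(y') − (−3) = 0, i.e. y'' + 3 = 0, so
    y(x) = −(3/2) x^2 + C1 x + C2.
Fixed left endpoint y(0) = -1 ⇒ C2 = -1.
The right endpoint x = 2 is free, so the natural (transversality) condition is ∂L/∂y' |_{x=2} = 0, i.e. y'(2) = 0.
Compute y'(x) = −3 x + C1, so y'(2) = −6 + C1 = 0 ⇒ C1 = 6.
Therefore the extremal is
    y(x) = −(3/2) x^2 + 6 x − 1.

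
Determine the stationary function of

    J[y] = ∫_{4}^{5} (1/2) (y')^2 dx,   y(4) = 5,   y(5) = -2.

The Lagrangian is L = (1/2) (y')^2.
Compute ∂L/∂y = 0, ∂L/∂y' = y'.
The Euler-Lagrange equation d/dx(∂L/∂y') − ∂L/∂y = 0 reduces to
    y'' = 0.
Its general solution is
    y(x) = A x + B,
with A, B fixed by the endpoint conditions.
Applying the endpoint conditions y(4) = 5 and y(5) = -2: solve A·4 + B = 5 and A·5 + B = -2. Subtracting gives A(5 − 4) = -2 − 5, so A = -7, and B = 5 − A·4 = 33. Therefore
    y(x) = -7 x + 33.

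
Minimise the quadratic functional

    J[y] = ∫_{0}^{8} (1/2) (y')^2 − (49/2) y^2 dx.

The Lagrangian is L = (1/2) (y')^2 − (49/2) y^2.
Compute ∂L/∂y = -49y, ∂L/∂y' = y'.
The Euler-Lagrange equation d/dx(∂L/∂y') − ∂L/∂y = 0 reduces to
    y'' + 49 y = 0.
Its general solution is
    y(x) = A sin(7x) + B cos(7x),
with A, B fixed by the endpoint conditions.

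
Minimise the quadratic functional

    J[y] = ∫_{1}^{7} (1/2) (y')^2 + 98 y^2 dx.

The Lagrangian is L = (1/2) (y')^2 + 98 y^2.
Compute ∂L/∂y = 196y, ∂L/∂y' = y'.
The Euler-Lagrange equation d/dx(∂L/∂y') − ∂L/∂y = 0 reduces to
    y'' − 196 y = 0.
Its general solution is
    y(x) = A e^(14x) + B e^(−14x),
with A, B fixed by the endpoint conditions.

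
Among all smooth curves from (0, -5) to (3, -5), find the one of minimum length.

Arc-length functional: J[y] = ∫ sqrt(1 + (y')^2) dx.
Lagrangian L = sqrt(1 + (y')^2) has no explicit y dependence, so ∂L/∂y = 0 and the Euler-Lagrange equation gives
    d/dx( y' / sqrt(1 + (y')^2) ) = 0  ⇒  y' / sqrt(1 + (y')^2) = const.
Hence y' is constant, so y(x) is affine.
Fitting the endpoints (0, -5) and (3, -5):
    slope m = ((-5) − (-5)) / (3 − 0) = 0,
    intercept c = (-5) − m·0 = -5.
Extremal: y(x) = -5.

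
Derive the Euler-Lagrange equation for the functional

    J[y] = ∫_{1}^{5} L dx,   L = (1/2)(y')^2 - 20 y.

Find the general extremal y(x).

The Lagrangian is L = (1/2)(y')^2 - 20 y.
∂L/∂y = -20.
∂L/∂y' = y'.
The Euler-Lagrange equation d/dx(∂L/∂y') − ∂L/∂y = 0 becomes:
    y'' + 20 = 0
General solution: y(x) = -10 x^2 + A x + B, where A and B are arbitrary constants fixed by the endpoint conditions.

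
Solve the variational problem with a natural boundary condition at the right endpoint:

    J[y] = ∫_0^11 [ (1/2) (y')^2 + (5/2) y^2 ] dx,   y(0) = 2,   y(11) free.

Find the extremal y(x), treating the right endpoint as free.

The Lagrangian L = (1/2) (y')^2 + (5/2) y^2 gives
    ∂L/∂y = 5 y,   ∂L/∂y' = y'.
Euler-Lagrange: y'' − 5 y = 0.
With k = sqrt(5), the general solution is
    y(x) = A cosh(sqrt(5) x) + B sinh(sqrt(5) x).
Fixed left endpoint y(0) = 2 ⇒ A = 2.
The right endpoint x = 11 is free, so the natural (transversality) condition is ∂L/∂y' |_{x=11} = 0, i.e. y'(11) = 0.
Compute y'(x) = A k sinh(k x) + B k cosh(k x), so
    y'(11) = A k sinh(k·11) + B k cosh(k·11) = 0
    ⇒ B = −A tanh(k·11) = − 2 tanh(sqrt(5)·11).
Therefore the extremal is
    y(x) = 2 cosh(sqrt(5) x) − 2 tanh(sqrt(5)·11) sinh(sqrt(5) x).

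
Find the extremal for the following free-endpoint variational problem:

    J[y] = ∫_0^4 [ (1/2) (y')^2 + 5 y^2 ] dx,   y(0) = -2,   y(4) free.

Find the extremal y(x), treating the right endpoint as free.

The Lagrangian L = (1/2) (y')^2 + 5 y^2 gives
    ∂L/∂y = 10 y,   ∂L/∂y' = y'.
Euler-Lagrange: y'' − 10 y = 0.
With k = sqrt(10), the general solution is
    y(x) = A cosh(sqrt(10) x) + B sinh(sqrt(10) x).
Fixed left endpoint y(0) = -2 ⇒ A = -2.
The right endpoint x = 4 is free, so the natural (transversality) condition is ∂L/∂y' |_{x=4} = 0, i.e. y'(4) = 0.
Compute y'(x) = A k sinh(k x) + B k cosh(k x), so
    y'(4) = A k sinh(k·4) + B k cosh(k·4) = 0
    ⇒ B = −A tanh(k·4) = 2 tanh(sqrt(10)·4).
Therefore the extremal is
    y(x) = −2 cosh(sqrt(10) x) + 2 tanh(sqrt(10)·4) sinh(sqrt(10) x).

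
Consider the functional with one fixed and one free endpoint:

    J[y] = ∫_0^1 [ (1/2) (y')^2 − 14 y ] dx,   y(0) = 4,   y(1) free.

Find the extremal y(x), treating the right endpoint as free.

The Lagrangian L = (1/2) (y')^2 − 14 y gives
    ∂L/∂y = −14,   ∂L/∂y' = y'.
Euler-Lagrange: d/dx(y') − (−14) = 0, i.e. y'' + 14 = 0, so
    y(x) = −(14/2) x^2 + C1 x + C2.
Fixed left endpoint y(0) = 4 ⇒ C2 = 4.
The right endpoint x = 1 is free, so the natural (transversality) condition is ∂L/∂y' |_{x=1} = 0, i.e. y'(1) = 0.
Compute y'(x) = −14 x + C1, so y'(1) = −14 + C1 = 0 ⇒ C1 = 14.
Therefore the extremal is
    y(x) = −7 x^2 + 14 x + 4.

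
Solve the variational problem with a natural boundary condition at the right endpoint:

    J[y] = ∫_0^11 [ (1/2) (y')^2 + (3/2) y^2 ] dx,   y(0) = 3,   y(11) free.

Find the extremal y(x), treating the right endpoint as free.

The Lagrangian L = (1/2) (y')^2 + (3/2) y^2 gives
    ∂L/∂y = 3 y,   ∂L/∂y' = y'.
Euler-Lagrange: y'' − 3 y = 0.
With k = sqrt(3), the general solution is
    y(x) = A cosh(sqrt(3) x) + B sinh(sqrt(3) x).
Fixed left endpoint y(0) = 3 ⇒ A = 3.
The right endpoint x = 11 is free, so the natural (transversality) condition is ∂L/∂y' |_{x=11} = 0, i.e. y'(11) = 0.
Compute y'(x) = A k sinh(k x) + B k cosh(k x), so
    y'(11) = A k sinh(k·11) + B k cosh(k·11) = 0
    ⇒ B = −A tanh(k·11) = − 3 tanh(sqrt(3)·11).
Therefore the extremal is
    y(x) = 3 cosh(sqrt(3) x) − 3 tanh(sqrt(3)·11) sinh(sqrt(3) x).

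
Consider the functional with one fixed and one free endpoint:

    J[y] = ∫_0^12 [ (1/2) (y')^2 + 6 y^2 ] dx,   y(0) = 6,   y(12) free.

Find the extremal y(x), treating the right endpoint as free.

The Lagrangian L = (1/2) (y')^2 + 6 y^2 gives
    ∂L/∂y = 12 y,   ∂L/∂y' = y'.
Euler-Lagrange: y'' − 12 y = 0.
With k = sqrt(12), the general solution is
    y(x) = A cosh(sqrt(12) x) + B sinh(sqrt(12) x).
Fixed left endpoint y(0) = 6 ⇒ A = 6.
The right endpoint x = 12 is free, so the natural (transversality) condition is ∂L/∂y' |_{x=12} = 0, i.e. y'(12) = 0.
Compute y'(x) = A k sinh(k x) + B k cosh(k x), so
    y'(12) = A k sinh(k·12) + B k cosh(k·12) = 0
    ⇒ B = −A tanh(k·12) = − 6 tanh(sqrt(12)·12).
Therefore the extremal is
    y(x) = 6 cosh(sqrt(12) x) − 6 tanh(sqrt(12)·12) sinh(sqrt(12) x).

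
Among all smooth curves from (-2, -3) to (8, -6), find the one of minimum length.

Arc-length functional: J[y] = ∫ sqrt(1 + (y')^2) dx.
Lagrangian L = sqrt(1 + (y')^2) has no explicit y dependence, so ∂L/∂y = 0 and the Euler-Lagrange equation gives
    d/dx( y' / sqrt(1 + (y')^2) ) = 0  ⇒  y' / sqrt(1 + (y')^2) = const.
Hence y' is constant, so y(x) is affine.
Fitting the endpoints (-2, -3) and (8, -6):
    slope m = ((-6) − (-3)) / (8 − (-2)) = -3/10,
    intercept c = (-3) − m·(-2) = -18/5.
Extremal: y(x) = (-3/10) x - 18/5.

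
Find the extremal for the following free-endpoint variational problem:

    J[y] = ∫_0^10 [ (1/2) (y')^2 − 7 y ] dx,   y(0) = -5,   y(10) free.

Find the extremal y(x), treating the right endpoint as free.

The Lagrangian L = (1/2) (y')^2 − 7 y gives
    ∂L/∂y = −7,   ∂L/∂y' = y'.
Euler-Lagrange: d/dx(y') − (−7) = 0, i.e. y'' + 7 = 0, so
    y(x) = −(7/2) x^2 + C1 x + C2.
Fixed left endpoint y(0) = -5 ⇒ C2 = -5.
The right endpoint x = 10 is free, so the natural (transversality) condition is ∂L/∂y' |_{x=10} = 0, i.e. y'(10) = 0.
Compute y'(x) = −7 x + C1, so y'(10) = −70 + C1 = 0 ⇒ C1 = 70.
Therefore the extremal is
    y(x) = −(7/2) x^2 + 70 x − 5.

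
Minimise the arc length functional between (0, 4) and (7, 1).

Arc-length functional: J[y] = ∫ sqrt(1 + (y')^2) dx.
Lagrangian L = sqrt(1 + (y')^2) has no explicit y dependence, so ∂L/∂y = 0 and the Euler-Lagrange equation gives
    d/dx( y' / sqrt(1 + (y')^2) ) = 0  ⇒  y' / sqrt(1 + (y')^2) = const.
Hence y' is constant, so y(x) is affine.
Fitting the endpoints (0, 4) and (7, 1):
    slope m = (1 − 4) / (7 − 0) = -3/7,
    intercept c = 4 − m·0 = 4.
Extremal: y(x) = (-3/7) x + 4.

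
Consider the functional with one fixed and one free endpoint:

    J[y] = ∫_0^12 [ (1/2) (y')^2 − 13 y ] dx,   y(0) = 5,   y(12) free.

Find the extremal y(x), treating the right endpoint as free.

The Lagrangian L = (1/2) (y')^2 − 13 y gives
    ∂L/∂y = −13,   ∂L/∂y' = y'.
Euler-Lagrange: d/dx(y') − (−13) = 0, i.e. y'' + 13 = 0, so
    y(x) = −(13/2) x^2 + C1 x + C2.
Fixed left endpoint y(0) = 5 ⇒ C2 = 5.
The right endpoint x = 12 is free, so the natural (transversality) condition is ∂L/∂y' |_{x=12} = 0, i.e. y'(12) = 0.
Compute y'(x) = −13 x + C1, so y'(12) = −156 + C1 = 0 ⇒ C1 = 156.
Therefore the extremal is
    y(x) = −(13/2) x^2 + 156 x + 5.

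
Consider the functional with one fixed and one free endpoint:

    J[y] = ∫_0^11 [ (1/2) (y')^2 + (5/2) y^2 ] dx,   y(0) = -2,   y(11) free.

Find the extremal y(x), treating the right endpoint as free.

The Lagrangian L = (1/2) (y')^2 + (5/2) y^2 gives
    ∂L/∂y = 5 y,   ∂L/∂y' = y'.
Euler-Lagrange: y'' − 5 y = 0.
With k = sqrt(5), the general solution is
    y(x) = A cosh(sqrt(5) x) + B sinh(sqrt(5) x).
Fixed left endpoint y(0) = -2 ⇒ A = -2.
The right endpoint x = 11 is free, so the natural (transversality) condition is ∂L/∂y' |_{x=11} = 0, i.e. y'(11) = 0.
Compute y'(x) = A k sinh(k x) + B k cosh(k x), so
    y'(11) = A k sinh(k·11) + B k cosh(k·11) = 0
    ⇒ B = −A tanh(k·11) = 2 tanh(sqrt(5)·11).
Therefore the extremal is
    y(x) = −2 cosh(sqrt(5) x) + 2 tanh(sqrt(5)·11) sinh(sqrt(5) x).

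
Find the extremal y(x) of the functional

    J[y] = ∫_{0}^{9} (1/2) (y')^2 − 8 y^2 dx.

The Lagrangian is L = (1/2) (y')^2 − 8 y^2.
Compute ∂L/∂y = -16y, ∂L/∂y' = y'.
The Euler-Lagrange equation d/dx(∂L/∂y') − ∂L/∂y = 0 reduces to
    y'' + 16 y = 0.
Its general solution is
    y(x) = A sin(4x) + B cos(4x),
with A, B fixed by the endpoint conditions.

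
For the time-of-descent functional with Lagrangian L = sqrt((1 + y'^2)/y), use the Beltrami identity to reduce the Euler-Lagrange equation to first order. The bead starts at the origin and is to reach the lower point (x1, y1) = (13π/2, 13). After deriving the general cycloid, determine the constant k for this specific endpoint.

The Lagrangian L = sqrt((1 + y'^2) / y) has no explicit x dependence, so the Beltrami identity applies:
    L − y' ∂L/∂y' = C.
Compute ∂L/∂y' = y' / sqrt(y (1 + y'^2)).
Substitute:
    sqrt((1 + y'^2)/y) − y'·y' / sqrt(y (1 + y'^2))
    = (1 + y'^2) / sqrt(y (1 + y'^2)) − y'^2 / sqrt(y (1 + y'^2))
    = 1 / sqrt(y (1 + y'^2)) = C.
Squaring and rearranging gives the first integral
    y (1 + y'^2) = 1/C^2 =: k   (constant).
Solving this first-order ODE by the substitution
    y = (k/2)(1 − cos θ)
yields the cycloid parameterisation
    x(θ) = (k/2)(θ − sin θ),   y(θ) = (k/2)(1 − cos θ).
The constant k is fixed by the endpoint condition.
Now fit the given lower endpoint (x1, y1) = (13π/2, 13). At the bottom of the first arch (θ = π), the parametric equations give
    y(π) = (k/2)(1 − cos π) = k,
    x(π) = (k/2)(π − sin π) = kπ/2.
Matching y(π) = 13 gives k = 13, consistent with x(π) = 13π/2. Therefore the specific cycloid is
    x(θ) = (13/2)(θ − sin θ),   y(θ) = (13/2)(1 − cos θ).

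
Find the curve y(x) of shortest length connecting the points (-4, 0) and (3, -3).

Arc-length functional: J[y] = ∫ sqrt(1 + (y')^2) dx.
Lagrangian L = sqrt(1 + (y')^2) has no explicit y dependence, so ∂L/∂y = 0 and the Euler-Lagrange equation gives
    d/dx( y' / sqrt(1 + (y')^2) ) = 0  ⇒  y' / sqrt(1 + (y')^2) = const.
Hence y' is constant, so y(x) is affine.
Fitting the endpoints (-4, 0) and (3, -3):
    slope m = ((-3) − 0) / (3 − (-4)) = -3/7,
    intercept c = 0 − m·(-4) = -12/7.
Extremal: y(x) = (-3/7) x - 12/7.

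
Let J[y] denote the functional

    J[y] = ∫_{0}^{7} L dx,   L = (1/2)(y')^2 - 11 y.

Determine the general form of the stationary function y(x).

The Lagrangian is L = (1/2)(y')^2 - 11 y.
∂L/∂y = -11.
∂L/∂y' = y'.
The Euler-Lagrange equation d/dx(∂L/∂y') − ∂L/∂y = 0 becomes:
    y'' + 11 = 0
General solution: y(x) = -(11/2) x^2 + A x + B, where A and B are arbitrary constants fixed by the endpoint conditions.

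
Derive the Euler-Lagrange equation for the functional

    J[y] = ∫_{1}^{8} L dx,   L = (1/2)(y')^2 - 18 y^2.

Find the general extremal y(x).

The Lagrangian is L = (1/2)(y')^2 - 18 y^2.
∂L/∂y = -36y.
∂L/∂y' = y'.
The Euler-Lagrange equation d/dx(∂L/∂y') − ∂L/∂y = 0 becomes:
    y'' + 36 y = 0
General solution: y(x) = A sin(6x) + B cos(6x), where A and B are arbitrary constants fixed by the endpoint conditions.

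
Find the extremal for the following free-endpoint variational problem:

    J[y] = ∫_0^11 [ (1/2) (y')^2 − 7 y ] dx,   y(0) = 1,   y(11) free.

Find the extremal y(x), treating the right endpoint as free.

The Lagrangian L = (1/2) (y')^2 − 7 y gives
    ∂L/∂y = −7,   ∂L/∂y' = y'.
Euler-Lagrange: d/dx(y') − (−7) = 0, i.e. y'' + 7 = 0, so
    y(x) = −(7/2) x^2 + C1 x + C2.
Fixed left endpoint y(0) = 1 ⇒ C2 = 1.
The right endpoint x = 11 is free, so the natural (transversality) condition is ∂L/∂y' |_{x=11} = 0, i.e. y'(11) = 0.
Compute y'(x) = −7 x + C1, so y'(11) = −77 + C1 = 0 ⇒ C1 = 77.
Therefore the extremal is
    y(x) = −(7/2) x^2 + 77 x + 1.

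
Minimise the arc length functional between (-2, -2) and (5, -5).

Arc-length functional: J[y] = ∫ sqrt(1 + (y')^2) dx.
Lagrangian L = sqrt(1 + (y')^2) has no explicit y dependence, so ∂L/∂y = 0 and the Euler-Lagrange equation gives
    d/dx( y' / sqrt(1 + (y')^2) ) = 0  ⇒  y' / sqrt(1 + (y')^2) = const.
Hence y' is constant, so y(x) is affine.
Fitting the endpoints (-2, -2) and (5, -5):
    slope m = ((-5) − (-2)) / (5 − (-2)) = -3/7,
    intercept c = (-2) − m·(-2) = -20/7.
Extremal: y(x) = (-3/7) x - 20/7.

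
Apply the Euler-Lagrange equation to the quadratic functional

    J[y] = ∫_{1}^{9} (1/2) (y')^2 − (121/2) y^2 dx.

The Lagrangian is L = (1/2) (y')^2 − (121/2) y^2.
Compute ∂L/∂y = -121y, ∂L/∂y' = y'.
The Euler-Lagrange equation d/dx(∂L/∂y') − ∂L/∂y = 0 reduces to
    y'' + 121 y = 0.
Its general solution is
    y(x) = A sin(11x) + B cos(11x),
with A, B fixed by the endpoint conditions.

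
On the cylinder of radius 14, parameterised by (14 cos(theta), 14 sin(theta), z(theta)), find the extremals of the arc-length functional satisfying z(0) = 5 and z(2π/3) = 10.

Parameterise the cylinder of radius R = 14 as
    r(θ) = (14 cos θ, 14 sin θ, z(θ)).
The arc-length element is
    ds = sqrt(196 + (dz/dθ)^2) dθ,
so the Lagrangian is L = sqrt(196 + z'^2).
L depends on z' only, not on z or θ, so ∂L/∂z = 0 and
    ∂L/∂z' = z' / sqrt(196 + z'^2).
The Euler-Lagrange equation gives
    d/dθ( z' / sqrt(196 + z'^2) ) = 0,
so z' is constant. Integrating once:
    z(θ) = a θ + b,
a helix on the cylinder (a straight line when the cylinder is unrolled). The constants a, b are determined by the endpoint conditions.
With endpoint conditions z(0) = 5 and z(2π/3) = 10: from z(0) = b we get b = 5, and a·2π/3 + 5 = 10 gives a = 15/(2π), so
    z(θ) = (15/(2π)) θ + 5.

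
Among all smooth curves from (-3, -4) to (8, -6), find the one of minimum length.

Arc-length functional: J[y] = ∫ sqrt(1 + (y')^2) dx.
Lagrangian L = sqrt(1 + (y')^2) has no explicit y dependence, so ∂L/∂y = 0 and the Euler-Lagrange equation gives
    d/dx( y' / sqrt(1 + (y')^2) ) = 0  ⇒  y' / sqrt(1 + (y')^2) = const.
Hence y' is constant, so y(x) is affine.
Fitting the endpoints (-3, -4) and (8, -6):
    slope m = ((-6) − (-4)) / (8 − (-3)) = -2/11,
    intercept c = (-4) − m·(-3) = -50/11.
Extremal: y(x) = (-2/11) x - 50/11.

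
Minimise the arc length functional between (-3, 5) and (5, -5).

Arc-length functional: J[y] = ∫ sqrt(1 + (y')^2) dx.
Lagrangian L = sqrt(1 + (y')^2) has no explicit y dependence, so ∂L/∂y = 0 and the Euler-Lagrange equation gives
    d/dx( y' / sqrt(1 + (y')^2) ) = 0  ⇒  y' / sqrt(1 + (y')^2) = const.
Hence y' is constant, so y(x) is affine.
Fitting the endpoints (-3, 5) and (5, -5):
    slope m = ((-5) − 5) / (5 − (-3)) = -5/4,
    intercept c = 5 − m·(-3) = 5/4.
Extremal: y(x) = (-5/4) x + 5/4.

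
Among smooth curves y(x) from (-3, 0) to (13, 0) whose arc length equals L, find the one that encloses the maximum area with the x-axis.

Set up the augmented Lagrangian using a multiplier λ for the length constraint:
    F(y, y') = y − λ sqrt(1 + y'^2).
F has no explicit x dependence, so the Beltrami identity yields a first integral
    F − y' ∂F/∂y' = C.
Compute ∂F/∂y' = −λ y' / sqrt(1 + y'^2). Then
    y − λ sqrt(1 + y'^2) + λ y'^2 / sqrt(1 + y'^2) = C
    ⇒  y − λ / sqrt(1 + y'^2) = C.
Solving for y' and integrating gives
    (x − a)^2 + (y − b)^2 = λ^2,
a circular arc of radius λ. The constants a, b are determined by the endpoint conditions y(-3) = y(13) = 0, and λ is fixed implicitly by the length constraint
    ∫_{-3}^{13} sqrt(1 + y'^2) dx = L.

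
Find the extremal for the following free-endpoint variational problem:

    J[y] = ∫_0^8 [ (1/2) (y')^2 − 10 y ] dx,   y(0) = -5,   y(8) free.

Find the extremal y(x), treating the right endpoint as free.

The Lagrangian L = (1/2) (y')^2 − 10 y gives
    ∂L/∂y = −10,   ∂L/∂y' = y'.
Euler-Lagrange: d/dx(y') − (−10) = 0, i.e. y'' + 10 = 0, so
    y(x) = −(10/2) x^2 + C1 x + C2.
Fixed left endpoint y(0) = -5 ⇒ C2 = -5.
The right endpoint x = 8 is free, so the natural (transversality) condition is ∂L/∂y' |_{x=8} = 0, i.e. y'(8) = 0.
Compute y'(x) = −10 x + C1, so y'(8) = −80 + C1 = 0 ⇒ C1 = 80.
Therefore the extremal is
    y(x) = −5 x^2 + 80 x − 5.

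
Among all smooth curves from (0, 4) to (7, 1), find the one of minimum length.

Arc-length functional: J[y] = ∫ sqrt(1 + (y')^2) dx.
Lagrangian L = sqrt(1 + (y')^2) has no explicit y dependence, so ∂L/∂y = 0 and the Euler-Lagrange equation gives
    d/dx( y' / sqrt(1 + (y')^2) ) = 0  ⇒  y' / sqrt(1 + (y')^2) = const.
Hence y' is constant, so y(x) is affine.
Fitting the endpoints (0, 4) and (7, 1):
    slope m = (1 − 4) / (7 − 0) = -3/7,
    intercept c = 4 − m·0 = 4.
Extremal: y(x) = (-3/7) x + 4.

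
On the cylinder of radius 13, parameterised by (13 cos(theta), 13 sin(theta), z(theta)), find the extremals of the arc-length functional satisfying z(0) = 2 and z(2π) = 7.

Parameterise the cylinder of radius R = 13 as
    r(θ) = (13 cos θ, 13 sin θ, z(θ)).
The arc-length element is
    ds = sqrt(169 + (dz/dθ)^2) dθ,
so the Lagrangian is L = sqrt(169 + z'^2).
L depends on z' only, not on z or θ, so ∂L/∂z = 0 and
    ∂L/∂z' = z' / sqrt(169 + z'^2).
The Euler-Lagrange equation gives
    d/dθ( z' / sqrt(169 + z'^2) ) = 0,
so z' is constant. Integrating once:
    z(θ) = a θ + b,
a helix on the cylinder (a straight line when the cylinder is unrolled). The constants a, b are determined by the endpoint conditions.
With endpoint conditions z(0) = 2 and z(2π) = 7: from z(0) = b we get b = 2, and a·2π + 2 = 7 gives a = 5/(2π), so
    z(θ) = (5/(2π)) θ + 2.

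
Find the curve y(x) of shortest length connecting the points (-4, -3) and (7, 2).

Arc-length functional: J[y] = ∫ sqrt(1 + (y')^2) dx.
Lagrangian L = sqrt(1 + (y')^2) has no explicit y dependence, so ∂L/∂y = 0 and the Euler-Lagrange equation gives
    d/dx( y' / sqrt(1 + (y')^2) ) = 0  ⇒  y' / sqrt(1 + (y')^2) = const.
Hence y' is constant, so y(x) is affine.
Fitting the endpoints (-4, -3) and (7, 2):
    slope m = (2 − (-3)) / (7 − (-4)) = 5/11,
    intercept c = (-3) − m·(-4) = -13/11.
Extremal: y(x) = (5/11) x - 13/11.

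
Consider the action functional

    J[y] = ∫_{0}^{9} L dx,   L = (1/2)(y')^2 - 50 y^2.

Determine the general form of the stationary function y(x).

The Lagrangian is L = (1/2)(y')^2 - 50 y^2.
∂L/∂y = -100y.
∂L/∂y' = y'.
The Euler-Lagrange equation d/dx(∂L/∂y') − ∂L/∂y = 0 becomes:
    y'' + 100 y = 0
General solution: y(x) = A sin(10x) + B cos(10x), where A and B are arbitrary constants fixed by the endpoint conditions.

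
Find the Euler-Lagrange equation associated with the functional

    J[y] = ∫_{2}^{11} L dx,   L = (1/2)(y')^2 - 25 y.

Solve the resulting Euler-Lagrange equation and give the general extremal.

The Lagrangian is L = (1/2)(y')^2 - 25 y.
∂L/∂y = -25.
∂L/∂y' = y'.
The Euler-Lagrange equation d/dx(∂L/∂y') − ∂L/∂y = 0 becomes:
    y'' + 25 = 0
General solution: y(x) = -(25/2) x^2 + A x + B, where A and B are arbitrary constants fixed by the endpoint conditions.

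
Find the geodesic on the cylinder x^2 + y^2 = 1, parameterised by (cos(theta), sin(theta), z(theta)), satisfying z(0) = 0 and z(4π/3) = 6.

Parameterise the cylinder of radius R = 1 as
    r(θ) = (cos θ, sin θ, z(θ)).
The arc-length element is
    ds = sqrt(1 + (dz/dθ)^2) dθ,
so the Lagrangian is L = sqrt(1 + z'^2).
L depends on z' only, not on z or θ, so ∂L/∂z = 0 and
    ∂L/∂z' = z' / sqrt(1 + z'^2).
The Euler-Lagrange equation gives
    d/dθ( z' / sqrt(1 + z'^2) ) = 0,
so z' is constant. Integrating once:
    z(θ) = a θ + b,
a helix on the cylinder (a straight line when the cylinder is unrolled). The constants a, b are determined by the endpoint conditions.
With endpoint conditions z(0) = 0 and z(4π/3) = 6: from z(0) = b we get b = 0, and a·4π/3 + 0 = 6 gives a = 9/(2π), so
    z(θ) = (9/(2π)) θ.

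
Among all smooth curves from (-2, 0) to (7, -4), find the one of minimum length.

Arc-length functional: J[y] = ∫ sqrt(1 + (y')^2) dx.
Lagrangian L = sqrt(1 + (y')^2) has no explicit y dependence, so ∂L/∂y = 0 and the Euler-Lagrange equation gives
    d/dx( y' / sqrt(1 + (y')^2) ) = 0  ⇒  y' / sqrt(1 + (y')^2) = const.
Hence y' is constant, so y(x) is affine.
Fitting the endpoints (-2, 0) and (7, -4):
    slope m = ((-4) − 0) / (7 − (-2)) = -4/9,
    intercept c = 0 − m·(-2) = -8/9.
Extremal: y(x) = (-4/9) x - 8/9.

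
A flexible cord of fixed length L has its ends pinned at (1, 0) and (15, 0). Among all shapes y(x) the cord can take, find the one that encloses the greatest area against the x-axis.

Set up the augmented Lagrangian using a multiplier λ for the length constraint:
    F(y, y') = y − λ sqrt(1 + y'^2).
F has no explicit x dependence, so the Beltrami identity yields a first integral
    F − y' ∂F/∂y' = C.
Compute ∂F/∂y' = −λ y' / sqrt(1 + y'^2). Then
    y − λ sqrt(1 + y'^2) + λ y'^2 / sqrt(1 + y'^2) = C
    ⇒  y − λ / sqrt(1 + y'^2) = C.
Solving for y' and integrating gives
    (x − a)^2 + (y − b)^2 = λ^2,
a circular arc of radius λ. The constants a, b are determined by the endpoint conditions y(1) = y(15) = 0, and λ is fixed implicitly by the length constraint
    ∫_{1}^{15} sqrt(1 + y'^2) dx = L.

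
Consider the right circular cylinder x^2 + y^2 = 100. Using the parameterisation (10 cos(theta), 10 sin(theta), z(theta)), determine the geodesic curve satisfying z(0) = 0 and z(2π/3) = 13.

Parameterise the cylinder of radius R = 10 as
    r(θ) = (10 cos θ, 10 sin θ, z(θ)).
The arc-length element is
    ds = sqrt(100 + (dz/dθ)^2) dθ,
so the Lagrangian is L = sqrt(100 + z'^2).
L depends on z' only, not on z or θ, so ∂L/∂z = 0 and
    ∂L/∂z' = z' / sqrt(100 + z'^2).
The Euler-Lagrange equation gives
    d/dθ( z' / sqrt(100 + z'^2) ) = 0,
so z' is constant. Integrating once:
    z(θ) = a θ + b,
a helix on the cylinder (a straight line when the cylinder is unrolled). The constants a, b are determined by the endpoint conditions.
With endpoint conditions z(0) = 0 and z(2π/3) = 13: from z(0) = b we get b = 0, and a·2π/3 + 0 = 13 gives a = 39/(2π), so
    z(θ) = (39/(2π)) θ.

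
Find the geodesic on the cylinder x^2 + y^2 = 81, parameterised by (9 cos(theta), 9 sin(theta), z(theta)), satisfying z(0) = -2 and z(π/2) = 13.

Parameterise the cylinder of radius R = 9 as
    r(θ) = (9 cos θ, 9 sin θ, z(θ)).
The arc-length element is
    ds = sqrt(81 + (dz/dθ)^2) dθ,
so the Lagrangian is L = sqrt(81 + z'^2).
L depends on z' only, not on z or θ, so ∂L/∂z = 0 and
    ∂L/∂z' = z' / sqrt(81 + z'^2).
The Euler-Lagrange equation gives
    d/dθ( z' / sqrt(81 + z'^2) ) = 0,
so z' is constant. Integrating once:
    z(θ) = a θ + b,
a helix on the cylinder (a straight line when the cylinder is unrolled). The constants a, b are determined by the endpoint conditions.
With endpoint conditions z(0) = -2 and z(π/2) = 13: from z(0) = b we get b = -2, and a·π/2 + -2 = 13 gives a = 30/π, so
    z(θ) = (30/π) θ − 2.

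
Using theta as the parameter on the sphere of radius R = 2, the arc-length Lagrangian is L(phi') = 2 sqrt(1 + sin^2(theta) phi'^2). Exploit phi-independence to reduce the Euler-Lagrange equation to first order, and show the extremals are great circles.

On the sphere of radius R = 2 with spherical coordinates (θ, φ), the induced metric is
    ds^2 = 4(dθ^2 + sin^2(θ) dφ^2).
Parameterise by θ; the arc-length functional is
    J[φ] = ∫ 2 sqrt(1 + sin^2(θ) (dφ/dθ)^2) dθ,
so L = 2 sqrt(1 + sin^2(θ) φ'^2). Compute
    ∂L/∂φ = 0  (L has no explicit φ dependence),
    ∂L/∂φ' = 2 sin^2(θ) φ' / sqrt(1 + sin^2(θ) φ'^2).
Since ∂L/∂φ = 0, the Euler-Lagrange equation
    d/dθ(∂L/∂φ') − ∂L/∂φ = 0
reduces to d/dθ(∂L/∂φ') = 0, i.e. the momentum conjugate to φ is conserved:
    2 sin^2(θ) φ' / sqrt(1 + sin^2(θ) φ'^2) = C.
The overall factor of 2 is constant, so dividing through gives Clairaut's relation sin^2(θ) φ' / sqrt(1 + sin^2(θ) φ'^2) = C' (with C' = C/2). Solving for φ' and integrating gives the great-circle family
    cot(θ) = A cos(φ − φ_0),
i.e. the intersection of the sphere with a plane through the origin. The two constants A and φ_0 (equivalently C and one phase) are fixed by the two endpoint conditions.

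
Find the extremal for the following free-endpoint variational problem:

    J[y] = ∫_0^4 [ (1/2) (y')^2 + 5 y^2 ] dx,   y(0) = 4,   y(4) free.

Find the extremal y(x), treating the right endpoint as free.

The Lagrangian L = (1/2) (y')^2 + 5 y^2 gives
    ∂L/∂y = 10 y,   ∂L/∂y' = y'.
Euler-Lagrange: y'' − 10 y = 0.
With k = sqrt(10), the general solution is
    y(x) = A cosh(sqrt(10) x) + B sinh(sqrt(10) x).
Fixed left endpoint y(0) = 4 ⇒ A = 4.
The right endpoint x = 4 is free, so the natural (transversality) condition is ∂L/∂y' |_{x=4} = 0, i.e. y'(4) = 0.
Compute y'(x) = A k sinh(k x) + B k cosh(k x), so
    y'(4) = A k sinh(k·4) + B k cosh(k·4) = 0
    ⇒ B = −A tanh(k·4) = − 4 tanh(sqrt(10)·4).
Therefore the extremal is
    y(x) = 4 cosh(sqrt(10) x) − 4 tanh(sqrt(10)·4) sinh(sqrt(10) x).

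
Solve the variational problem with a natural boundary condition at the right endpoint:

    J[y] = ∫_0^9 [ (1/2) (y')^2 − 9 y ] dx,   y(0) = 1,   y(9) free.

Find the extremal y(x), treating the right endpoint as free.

The Lagrangian L = (1/2) (y')^2 − 9 y gives
    ∂L/∂y = −9,   ∂L/∂y' = y'.
Euler-Lagrange: d/dx(y') − (−9) = 0, i.e. y'' + 9 = 0, so
    y(x) = −(9/2) x^2 + C1 x + C2.
Fixed left endpoint y(0) = 1 ⇒ C2 = 1.
The right endpoint x = 9 is free, so the natural (transversality) condition is ∂L/∂y' |_{x=9} = 0, i.e. y'(9) = 0.
Compute y'(x) = −9 x + C1, so y'(9) = −81 + C1 = 0 ⇒ C1 = 81.
Therefore the extremal is
    y(x) = −(9/2) x^2 + 81 x + 1.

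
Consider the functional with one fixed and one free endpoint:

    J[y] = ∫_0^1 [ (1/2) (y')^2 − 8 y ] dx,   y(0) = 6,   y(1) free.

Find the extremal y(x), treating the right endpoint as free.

The Lagrangian L = (1/2) (y')^2 − 8 y gives
    ∂L/∂y = −8,   ∂L/∂y' = y'.
Euler-Lagrange: d/dx(y') − (−8) = 0, i.e. y'' + 8 = 0, so
    y(x) = −(8/2) x^2 + C1 x + C2.
Fixed left endpoint y(0) = 6 ⇒ C2 = 6.
The right endpoint x = 1 is free, so the natural (transversality) condition is ∂L/∂y' |_{x=1} = 0, i.e. y'(1) = 0.
Compute y'(x) = −8 x + C1, so y'(1) = −8 + C1 = 0 ⇒ C1 = 8.
Therefore the extremal is
    y(x) = −4 x^2 + 8 x + 6.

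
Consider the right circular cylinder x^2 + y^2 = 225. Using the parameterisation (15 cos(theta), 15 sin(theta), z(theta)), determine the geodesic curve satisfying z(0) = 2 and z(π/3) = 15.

Parameterise the cylinder of radius R = 15 as
    r(θ) = (15 cos θ, 15 sin θ, z(θ)).
The arc-length element is
    ds = sqrt(225 + (dz/dθ)^2) dθ,
so the Lagrangian is L = sqrt(225 + z'^2).
L depends on z' only, not on z or θ, so ∂L/∂z = 0 and
    ∂L/∂z' = z' / sqrt(225 + z'^2).
The Euler-Lagrange equation gives
    d/dθ( z' / sqrt(225 + z'^2) ) = 0,
so z' is constant. Integrating once:
    z(θ) = a θ + b,
a helix on the cylinder (a straight line when the cylinder is unrolled). The constants a, b are determined by the endpoint conditions.
With endpoint conditions z(0) = 2 and z(π/3) = 15: from z(0) = b we get b = 2, and a·π/3 + 2 = 15 gives a = 39/π, so
    z(θ) = (39/π) θ + 2.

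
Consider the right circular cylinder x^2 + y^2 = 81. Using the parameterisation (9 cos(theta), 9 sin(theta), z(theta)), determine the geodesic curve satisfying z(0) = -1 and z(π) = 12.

Parameterise the cylinder of radius R = 9 as
    r(θ) = (9 cos θ, 9 sin θ, z(θ)).
The arc-length element is
    ds = sqrt(81 + (dz/dθ)^2) dθ,
so the Lagrangian is L = sqrt(81 + z'^2).
L depends on z' only, not on z or θ, so ∂L/∂z = 0 and
    ∂L/∂z' = z' / sqrt(81 + z'^2).
The Euler-Lagrange equation gives
    d/dθ( z' / sqrt(81 + z'^2) ) = 0,
so z' is constant. Integrating once:
    z(θ) = a θ + b,
a helix on the cylinder (a straight line when the cylinder is unrolled). The constants a, b are determined by the endpoint conditions.
With endpoint conditions z(0) = -1 and z(π) = 12: from z(0) = b we get b = -1, and a·π + -1 = 12 gives a = 13/π, so
    z(θ) = (13/π) θ − 1.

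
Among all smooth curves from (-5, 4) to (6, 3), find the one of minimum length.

Arc-length functional: J[y] = ∫ sqrt(1 + (y')^2) dx.
Lagrangian L = sqrt(1 + (y')^2) has no explicit y dependence, so ∂L/∂y = 0 and the Euler-Lagrange equation gives
    d/dx( y' / sqrt(1 + (y')^2) ) = 0  ⇒  y' / sqrt(1 + (y')^2) = const.
Hence y' is constant, so y(x) is affine.
Fitting the endpoints (-5, 4) and (6, 3):
    slope m = (3 − 4) / (6 − (-5)) = -1/11,
    intercept c = 4 − m·(-5) = 39/11.
Extremal: y(x) = (-1/11) x + 39/11.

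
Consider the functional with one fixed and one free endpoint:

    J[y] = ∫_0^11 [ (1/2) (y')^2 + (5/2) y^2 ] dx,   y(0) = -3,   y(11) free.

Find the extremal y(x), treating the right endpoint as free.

The Lagrangian L = (1/2) (y')^2 + (5/2) y^2 gives
    ∂L/∂y = 5 y,   ∂L/∂y' = y'.
Euler-Lagrange: y'' − 5 y = 0.
With k = sqrt(5), the general solution is
    y(x) = A cosh(sqrt(5) x) + B sinh(sqrt(5) x).
Fixed left endpoint y(0) = -3 ⇒ A = -3.
The right endpoint x = 11 is free, so the natural (transversality) condition is ∂L/∂y' |_{x=11} = 0, i.e. y'(11) = 0.
Compute y'(x) = A k sinh(k x) + B k cosh(k x), so
    y'(11) = A k sinh(k·11) + B k cosh(k·11) = 0
    ⇒ B = −A tanh(k·11) = 3 tanh(sqrt(5)·11).
Therefore the extremal is
    y(x) = −3 cosh(sqrt(5) x) + 3 tanh(sqrt(5)·11) sinh(sqrt(5) x).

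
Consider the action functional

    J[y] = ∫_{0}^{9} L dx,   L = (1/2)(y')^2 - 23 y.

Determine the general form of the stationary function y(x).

The Lagrangian is L = (1/2)(y')^2 - 23 y.
∂L/∂y = -23.
∂L/∂y' = y'.
The Euler-Lagrange equation d/dx(∂L/∂y') − ∂L/∂y = 0 becomes:
    y'' + 23 = 0
General solution: y(x) = -(23/2) x^2 + A x + B, where A and B are arbitrary constants fixed by the endpoint conditions.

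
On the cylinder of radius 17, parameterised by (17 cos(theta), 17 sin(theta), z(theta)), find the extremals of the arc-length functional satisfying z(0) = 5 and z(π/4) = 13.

Parameterise the cylinder of radius R = 17 as
    r(θ) = (17 cos θ, 17 sin θ, z(θ)).
The arc-length element is
    ds = sqrt(289 + (dz/dθ)^2) dθ,
so the Lagrangian is L = sqrt(289 + z'^2).
L depends on z' only, not on z or θ, so ∂L/∂z = 0 and
    ∂L/∂z' = z' / sqrt(289 + z'^2).
The Euler-Lagrange equation gives
    d/dθ( z' / sqrt(289 + z'^2) ) = 0,
so z' is constant. Integrating once:
    z(θ) = a θ + b,
a helix on the cylinder (a straight line when the cylinder is unrolled). The constants a, b are determined by the endpoint conditions.
With endpoint conditions z(0) = 5 and z(π/4) = 13: from z(0) = b we get b = 5, and a·π/4 + 5 = 13 gives a = 32/π, so
    z(θ) = (32/π) θ + 5.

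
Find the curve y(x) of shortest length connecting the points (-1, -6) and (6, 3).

Arc-length functional: J[y] = ∫ sqrt(1 + (y')^2) dx.
Lagrangian L = sqrt(1 + (y')^2) has no explicit y dependence, so ∂L/∂y = 0 and the Euler-Lagrange equation gives
    d/dx( y' / sqrt(1 + (y')^2) ) = 0  ⇒  y' / sqrt(1 + (y')^2) = const.
Hence y' is constant, so y(x) is affine.
Fitting the endpoints (-1, -6) and (6, 3):
    slope m = (3 − (-6)) / (6 − (-1)) = 9/7,
    intercept c = (-6) − m·(-1) = -33/7.
Extremal: y(x) = (9/7) x - 33/7.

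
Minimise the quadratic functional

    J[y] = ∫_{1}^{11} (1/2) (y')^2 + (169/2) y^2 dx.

The Lagrangian is L = (1/2) (y')^2 + (169/2) y^2.
Compute ∂L/∂y = 169y, ∂L/∂y' = y'.
The Euler-Lagrange equation d/dx(∂L/∂y') − ∂L/∂y = 0 reduces to
    y'' − 169 y = 0.
Its general solution is
    y(x) = A e^(13x) + B e^(−13x),
with A, B fixed by the endpoint conditions.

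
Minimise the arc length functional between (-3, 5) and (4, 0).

Arc-length functional: J[y] = ∫ sqrt(1 + (y')^2) dx.
Lagrangian L = sqrt(1 + (y')^2) has no explicit y dependence, so ∂L/∂y = 0 and the Euler-Lagrange equation gives
    d/dx( y' / sqrt(1 + (y')^2) ) = 0  ⇒  y' / sqrt(1 + (y')^2) = const.
Hence y' is constant, so y(x) is affine.
Fitting the endpoints (-3, 5) and (4, 0):
    slope m = (0 − 5) / (4 − (-3)) = -5/7,
    intercept c = 5 − m·(-3) = 20/7.
Extremal: y(x) = (-5/7) x + 20/7.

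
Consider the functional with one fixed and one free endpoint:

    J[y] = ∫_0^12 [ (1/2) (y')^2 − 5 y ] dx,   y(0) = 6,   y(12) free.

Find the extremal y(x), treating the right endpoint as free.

The Lagrangian L = (1/2) (y')^2 − 5 y gives
    ∂L/∂y = −5,   ∂L/∂y' = y'.
Euler-Lagrange: d/dx(y') − (−5) = 0, i.e. y'' + 5 = 0, so
    y(x) = −(5/2) x^2 + C1 x + C2.
Fixed left endpoint y(0) = 6 ⇒ C2 = 6.
The right endpoint x = 12 is free, so the natural (transversality) condition is ∂L/∂y' |_{x=12} = 0, i.e. y'(12) = 0.
Compute y'(x) = −5 x + C1, so y'(12) = −60 + C1 = 0 ⇒ C1 = 60.
Therefore the extremal is
    y(x) = −(5/2) x^2 + 60 x + 6.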